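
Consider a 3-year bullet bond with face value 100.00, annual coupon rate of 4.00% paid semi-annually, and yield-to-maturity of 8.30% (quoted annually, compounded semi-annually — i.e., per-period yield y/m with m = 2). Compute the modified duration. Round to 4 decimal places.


Coupon per period c = face * coupon_rate / m = 2.000000
Periods per year m = 2; per-period yield y/m = 0.041500
Number of cashflows N = 6
Cashflows (t years, CF_t, discount factor 1/(1+y/m)^(m*t), PV):
  t = 0.5000: CF_t = 2.000000, DF = 0.960154, PV = 1.920307
  t = 1.0000: CF_t = 2.000000, DF = 0.921895, PV = 1.843790
  t = 1.5000: CF_t = 2.000000, DF = 0.885161, PV = 1.770322
  t = 2.0000: CF_t = 2.000000, DF = 0.849890, PV = 1.699781
  t = 2.5000: CF_t = 2.000000, DF = 0.816025, PV = 1.632051
  t = 3.0000: CF_t = 102.000000, DF = 0.783510, PV = 79.917985
Price P = sum_t PV_t = 88.784235
First compute Macaulay numerator sum_t t * PV_t:
  t * PV_t at t = 0.5000: 0.960154
  t * PV_t at t = 1.0000: 1.843790
  t * PV_t at t = 1.5000: 2.655482
  t * PV_t at t = 2.0000: 3.399561
  t * PV_t at t = 2.5000: 4.080127
  t * PV_t at t = 3.0000: 239.753955
Macaulay duration D = 252.693069 / 88.784235 = 2.846148
Modified duration = D / (1 + y/m) = 2.846148 / (1 + 0.041500) = 2.732739

Answer: Modified duration = 2.7327


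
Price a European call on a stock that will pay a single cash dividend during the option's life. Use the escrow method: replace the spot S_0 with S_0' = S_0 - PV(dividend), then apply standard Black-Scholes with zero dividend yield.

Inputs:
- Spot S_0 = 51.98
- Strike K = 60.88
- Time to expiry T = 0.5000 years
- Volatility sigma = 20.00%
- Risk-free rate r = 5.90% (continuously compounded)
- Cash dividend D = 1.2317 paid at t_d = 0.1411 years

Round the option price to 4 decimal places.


PV(D) = D * exp(-r * t_d) = 1.2317 * 0.99170966 = 1.22148878
S_0' = S_0 - PV(D) = 51.9800 - 1.22148878 = 50.75851122
d1 = (ln(S_0'/K) + (r + sigma^2/2)*T) / (sigma*sqrt(T)) = -1.00639256
d2 = d1 - sigma*sqrt(T) = -1.14781392
exp(-rT) = 0.97093088
N(d1) = 0.15711339; N(d2) = 0.12552270
C = S_0' * N(d1) - K * exp(-rT) * N(d2) = 50.75851122 * 0.15711339 - 60.8800 * 0.97093088 * 0.12552270 = 0.5552

Answer: Price = 0.5552


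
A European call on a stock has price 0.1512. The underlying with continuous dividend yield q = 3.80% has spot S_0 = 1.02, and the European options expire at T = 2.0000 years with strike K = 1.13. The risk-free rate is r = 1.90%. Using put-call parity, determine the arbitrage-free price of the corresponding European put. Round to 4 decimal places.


Put-call parity: C - P = S_0 * exp(-qT) - K * exp(-rT).
S_0 * exp(-qT) = 1.0200 * 0.92681621 = 0.94535253
K * exp(-rT) = 1.1300 * 0.96271294 = 1.08786562
P = C - S*exp(-qT) + K*exp(-rT)
P = 0.1512 - 0.94535253 + 1.08786562 = 0.2937

Answer: Put price = 0.2937


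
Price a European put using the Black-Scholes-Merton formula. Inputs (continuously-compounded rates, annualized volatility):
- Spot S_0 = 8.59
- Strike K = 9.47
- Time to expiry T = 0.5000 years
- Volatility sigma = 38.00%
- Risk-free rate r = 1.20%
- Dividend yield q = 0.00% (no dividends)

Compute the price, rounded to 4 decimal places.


d1 = (ln(S/K) + (r - q + 0.5*sigma^2) * T) / (sigma * sqrt(T)) = -0.20628974
d2 = d1 - sigma * sqrt(T) = -0.47499031
exp(-rT) = 0.99401796; exp(-qT) = 1.00000000
P = K * exp(-rT) * N(-d2) - S_0 * exp(-qT) * N(-d1)
N(-d1) = 0.58171770; N(-d2) = 0.68260306
P = 9.4700 * 0.99401796 * 0.68260306 - 8.5900 * 1.00000000 * 0.58171770 = 1.4286

Answer: Price = 1.4286


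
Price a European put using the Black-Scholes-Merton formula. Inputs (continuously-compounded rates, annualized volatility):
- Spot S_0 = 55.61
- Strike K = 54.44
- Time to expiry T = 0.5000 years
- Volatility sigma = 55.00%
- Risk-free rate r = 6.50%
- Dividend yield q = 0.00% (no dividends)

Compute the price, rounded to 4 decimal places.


Answer: Price = 6.9728

Derivation:
d1 = (ln(S/K) + (r - q + 0.5*sigma^2) * T) / (sigma * sqrt(T)) = 0.33269725
d2 = d1 - sigma * sqrt(T) = -0.05621148
exp(-rT) = 0.96802245; exp(-qT) = 1.00000000
P = K * exp(-rT) * N(-d2) - S_0 * exp(-qT) * N(-d1)
N(-d1) = 0.36968141; N(-d2) = 0.52241333
P = 54.4400 * 0.96802245 * 0.52241333 - 55.6100 * 1.00000000 * 0.36968141 = 6.9728


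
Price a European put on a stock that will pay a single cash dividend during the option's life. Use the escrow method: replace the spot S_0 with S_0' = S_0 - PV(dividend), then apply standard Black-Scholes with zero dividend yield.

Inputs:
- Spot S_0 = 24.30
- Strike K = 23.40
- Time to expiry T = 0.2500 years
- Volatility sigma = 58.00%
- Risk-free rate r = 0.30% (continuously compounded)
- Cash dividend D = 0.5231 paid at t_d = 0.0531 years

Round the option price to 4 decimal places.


Answer: Price = 2.5257

Derivation:
PV(D) = D * exp(-r * t_d) = 0.5231 * 0.99984071 = 0.52301668
S_0' = S_0 - PV(D) = 24.3000 - 0.52301668 = 23.77698332
d1 = (ln(S_0'/K) + (r + sigma^2/2)*T) / (sigma*sqrt(T)) = 0.20269656
d2 = d1 - sigma*sqrt(T) = -0.08730344
exp(-rT) = 0.99925028
N(-d1) = 0.41968611; N(-d2) = 0.53478484
P = K * exp(-rT) * N(-d2) - S_0' * N(-d1) = 23.4000 * 0.99925028 * 0.53478484 - 23.77698332 * 0.41968611 = 2.5257


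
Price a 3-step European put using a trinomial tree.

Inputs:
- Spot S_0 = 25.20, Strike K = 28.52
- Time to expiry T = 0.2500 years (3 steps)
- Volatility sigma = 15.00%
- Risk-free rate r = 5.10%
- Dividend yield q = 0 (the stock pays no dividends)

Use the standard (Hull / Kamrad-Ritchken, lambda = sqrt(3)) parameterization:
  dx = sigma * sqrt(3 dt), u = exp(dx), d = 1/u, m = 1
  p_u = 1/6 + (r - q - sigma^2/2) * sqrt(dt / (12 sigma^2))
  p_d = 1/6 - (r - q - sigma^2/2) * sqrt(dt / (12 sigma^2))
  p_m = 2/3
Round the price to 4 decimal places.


Answer: Price = V(0,0) = 3.0326

Derivation:
dt = T/N = 0.083333; dx = sigma*sqrt(3*dt) = 0.075000
u = exp(dx) = 1.077884; d = 1/u = 0.927743
p_u = 0.188750, p_m = 0.666667, p_d = 0.144583
Discount per step: exp(-r*dt) = 0.995759
Stock lattice S(k, j) with j the centered position index:
  k=0: S(0,+0) = 25.2000
  k=1: S(1,-1) = 23.3791; S(1,+0) = 25.2000; S(1,+1) = 27.1627
  k=2: S(2,-2) = 21.6898; S(2,-1) = 23.3791; S(2,+0) = 25.2000; S(2,+1) = 27.1627; S(2,+2) = 29.2782
  k=3: S(3,-3) = 20.1226; S(3,-2) = 21.6898; S(3,-1) = 23.3791; S(3,+0) = 25.2000; S(3,+1) = 27.1627; S(3,+2) = 29.2782; S(3,+3) = 31.5585
Terminal payoffs V(N, j) = max(K - S_T, 0):
  V(3,-3) = 8.397391; V(3,-2) = 6.830159; V(3,-1) = 5.140864; V(3,+0) = 3.320000; V(3,+1) = 1.357319; V(3,+2) = 0.000000; V(3,+3) = 0.000000
Backward induction: V(k, j) = exp(-r*dt) * [p_u * V(k+1, j+1) + p_m * V(k+1, j) + p_d * V(k+1, j-1)]
  V(2,-2) = exp(-r*dt) * [p_u*5.140864 + p_m*6.830159 + p_d*8.397391] = 6.709325
  V(2,-1) = exp(-r*dt) * [p_u*3.320000 + p_m*5.140864 + p_d*6.830159] = 5.020039
  V(2,+0) = exp(-r*dt) * [p_u*1.357319 + p_m*3.320000 + p_d*5.140864] = 3.199185
  V(2,+1) = exp(-r*dt) * [p_u*0.000000 + p_m*1.357319 + p_d*3.320000] = 1.379023
  V(2,+2) = exp(-r*dt) * [p_u*0.000000 + p_m*0.000000 + p_d*1.357319] = 0.195413
  V(1,-1) = exp(-r*dt) * [p_u*3.199185 + p_m*5.020039 + p_d*6.709325] = 4.899728
  V(1,+0) = exp(-r*dt) * [p_u*1.379023 + p_m*3.199185 + p_d*5.020039] = 3.105668
  V(1,+1) = exp(-r*dt) * [p_u*0.195413 + p_m*1.379023 + p_d*3.199185] = 1.412765
  V(0,+0) = exp(-r*dt) * [p_u*1.412765 + p_m*3.105668 + p_d*4.899728] = 3.032607


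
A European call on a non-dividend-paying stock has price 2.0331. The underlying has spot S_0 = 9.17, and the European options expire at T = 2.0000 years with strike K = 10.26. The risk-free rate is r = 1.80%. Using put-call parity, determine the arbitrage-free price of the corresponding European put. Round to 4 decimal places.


Answer: Put price = 2.7603

Derivation:
Put-call parity: C - P = S_0 * exp(-qT) - K * exp(-rT).
S_0 * exp(-qT) = 9.1700 * 1.00000000 = 9.17000000
K * exp(-rT) = 10.2600 * 0.96464029 = 9.89720941
P = C - S*exp(-qT) + K*exp(-rT)
P = 2.0331 - 9.17000000 + 9.89720941 = 2.7603


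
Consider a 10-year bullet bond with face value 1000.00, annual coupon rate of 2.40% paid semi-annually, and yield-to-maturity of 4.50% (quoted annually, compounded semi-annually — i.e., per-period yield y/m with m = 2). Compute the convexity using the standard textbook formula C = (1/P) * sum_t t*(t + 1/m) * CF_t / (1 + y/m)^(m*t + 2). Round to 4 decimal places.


Answer: Convexity = 84.9108

Derivation:
Coupon per period c = face * coupon_rate / m = 12.000000
Periods per year m = 2; per-period yield y/m = 0.022500
Number of cashflows N = 20
Cashflows (t years, CF_t, discount factor 1/(1+y/m)^(m*t), PV):
  t = 0.5000: CF_t = 12.000000, DF = 0.977995, PV = 11.735941
  t = 1.0000: CF_t = 12.000000, DF = 0.956474, PV = 11.477693
  t = 1.5000: CF_t = 12.000000, DF = 0.935427, PV = 11.225128
  t = 2.0000: CF_t = 12.000000, DF = 0.914843, PV = 10.978120
  t = 2.5000: CF_t = 12.000000, DF = 0.894712, PV = 10.736548
  t = 3.0000: CF_t = 12.000000, DF = 0.875024, PV = 10.500291
  t = 3.5000: CF_t = 12.000000, DF = 0.855769, PV = 10.269234
  t = 4.0000: CF_t = 12.000000, DF = 0.836938, PV = 10.043260
  t = 4.5000: CF_t = 12.000000, DF = 0.818522, PV = 9.822259
  t = 5.0000: CF_t = 12.000000, DF = 0.800510, PV = 9.606122
  t = 5.5000: CF_t = 12.000000, DF = 0.782895, PV = 9.394740
  t = 6.0000: CF_t = 12.000000, DF = 0.765667, PV = 9.188010
  t = 6.5000: CF_t = 12.000000, DF = 0.748819, PV = 8.985829
  t = 7.0000: CF_t = 12.000000, DF = 0.732341, PV = 8.788096
  t = 7.5000: CF_t = 12.000000, DF = 0.716226, PV = 8.594715
  t = 8.0000: CF_t = 12.000000, DF = 0.700466, PV = 8.405590
  t = 8.5000: CF_t = 12.000000, DF = 0.685052, PV = 8.220625
  t = 9.0000: CF_t = 12.000000, DF = 0.669978, PV = 8.039732
  t = 9.5000: CF_t = 12.000000, DF = 0.655235, PV = 7.862818
  t = 10.0000: CF_t = 1012.000000, DF = 0.640816, PV = 648.506269
Price P = sum_t PV_t = 832.381020
Convexity numerator sum_t t*(t + 1/m) * CF_t / (1+y/m)^(m*t + 2):
  t = 0.5000: term = 5.612564
  t = 1.0000: term = 16.467180
  t = 1.5000: term = 32.209643
  t = 2.0000: term = 52.501456
  t = 2.5000: term = 77.019251
  t = 3.0000: term = 105.454232
  t = 3.5000: term = 137.511631
  t = 4.0000: term = 172.910189
  t = 4.5000: term = 211.381649
  t = 5.0000: term = 252.670267
  t = 5.5000: term = 296.532343
  t = 6.0000: term = 342.735760
  t = 6.5000: term = 391.059547
  t = 7.0000: term = 441.293451
  t = 7.5000: term = 493.237528
  t = 8.0000: term = 546.701743
  t = 8.5000: term = 601.505585
  t = 9.0000: term = 657.477700
  t = 9.5000: term = 714.455528
  t = 10.0000: term = 65129.365109
Convexity = (1/P) * sum = 70678.102357 / 832.381020 = 84.910757


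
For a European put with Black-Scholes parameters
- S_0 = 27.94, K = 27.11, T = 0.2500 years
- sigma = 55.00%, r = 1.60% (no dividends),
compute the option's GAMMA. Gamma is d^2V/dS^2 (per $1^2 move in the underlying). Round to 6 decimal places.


d1 = 0.2617061466; d2 = -0.0132938534
phi(d1) = 0.3855117576; exp(-qT) = 1.0000000000; exp(-rT) = 0.9960079893
Gamma = exp(-qT) * phi(d1) / (S * sigma * sqrt(T)) = 1.0000000000 * 0.3855117576 / (27.9400 * 0.5500 * 0.5000000000) = 0.050174

Answer: Gamma = 0.050174


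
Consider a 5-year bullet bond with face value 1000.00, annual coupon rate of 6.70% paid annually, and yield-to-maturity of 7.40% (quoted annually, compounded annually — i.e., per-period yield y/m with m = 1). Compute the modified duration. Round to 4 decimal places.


Answer: Modified duration = 4.0975

Derivation:
Coupon per period c = face * coupon_rate / m = 67.000000
Periods per year m = 1; per-period yield y/m = 0.074000
Number of cashflows N = 5
Cashflows (t years, CF_t, discount factor 1/(1+y/m)^(m*t), PV):
  t = 1.0000: CF_t = 67.000000, DF = 0.931099, PV = 62.383613
  t = 2.0000: CF_t = 67.000000, DF = 0.866945, PV = 58.085300
  t = 3.0000: CF_t = 67.000000, DF = 0.807211, PV = 54.083148
  t = 4.0000: CF_t = 67.000000, DF = 0.751593, PV = 50.356748
  t = 5.0000: CF_t = 1067.000000, DF = 0.699808, PV = 746.694603
Price P = sum_t PV_t = 971.603412
First compute Macaulay numerator sum_t t * PV_t:
  t * PV_t at t = 1.0000: 62.383613
  t * PV_t at t = 2.0000: 116.170601
  t * PV_t at t = 3.0000: 162.249443
  t * PV_t at t = 4.0000: 201.426993
  t * PV_t at t = 5.0000: 3733.473017
Macaulay duration D = 4275.703666 / 971.603412 = 4.400668
Modified duration = D / (1 + y/m) = 4.400668 / (1 + 0.074000) = 4.097456


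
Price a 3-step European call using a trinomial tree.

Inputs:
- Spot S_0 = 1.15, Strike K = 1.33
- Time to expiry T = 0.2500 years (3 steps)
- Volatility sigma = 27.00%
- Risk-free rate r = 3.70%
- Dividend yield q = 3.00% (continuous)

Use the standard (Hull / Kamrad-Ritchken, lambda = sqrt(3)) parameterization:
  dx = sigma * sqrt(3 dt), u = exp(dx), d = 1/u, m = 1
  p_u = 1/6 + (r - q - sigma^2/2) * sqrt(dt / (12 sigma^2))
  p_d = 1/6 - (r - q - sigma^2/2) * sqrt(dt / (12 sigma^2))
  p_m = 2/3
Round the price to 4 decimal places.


Answer: Price = V(0,0) = 0.0102

Derivation:
dt = T/N = 0.083333; dx = sigma*sqrt(3*dt) = 0.135000
u = exp(dx) = 1.144537; d = 1/u = 0.873716
p_u = 0.157577, p_m = 0.666667, p_d = 0.175756
Discount per step: exp(-r*dt) = 0.996921
Stock lattice S(k, j) with j the centered position index:
  k=0: S(0,+0) = 1.1500
  k=1: S(1,-1) = 1.0048; S(1,+0) = 1.1500; S(1,+1) = 1.3162
  k=2: S(2,-2) = 0.8779; S(2,-1) = 1.0048; S(2,+0) = 1.1500; S(2,+1) = 1.3162; S(2,+2) = 1.5065
  k=3: S(3,-3) = 0.7670; S(3,-2) = 0.8779; S(3,-1) = 1.0048; S(3,+0) = 1.1500; S(3,+1) = 1.3162; S(3,+2) = 1.5065; S(3,+3) = 1.7242
Terminal payoffs V(N, j) = max(S_T - K, 0):
  V(3,-3) = 0.000000; V(3,-2) = 0.000000; V(3,-1) = 0.000000; V(3,+0) = 0.000000; V(3,+1) = 0.000000; V(3,+2) = 0.176459; V(3,+3) = 0.394198
Backward induction: V(k, j) = exp(-r*dt) * [p_u * V(k+1, j+1) + p_m * V(k+1, j) + p_d * V(k+1, j-1)]
  V(2,-2) = exp(-r*dt) * [p_u*0.000000 + p_m*0.000000 + p_d*0.000000] = 0.000000
  V(2,-1) = exp(-r*dt) * [p_u*0.000000 + p_m*0.000000 + p_d*0.000000] = 0.000000
  V(2,+0) = exp(-r*dt) * [p_u*0.000000 + p_m*0.000000 + p_d*0.000000] = 0.000000
  V(2,+1) = exp(-r*dt) * [p_u*0.176459 + p_m*0.000000 + p_d*0.000000] = 0.027720
  V(2,+2) = exp(-r*dt) * [p_u*0.394198 + p_m*0.176459 + p_d*0.000000] = 0.179203
  V(1,-1) = exp(-r*dt) * [p_u*0.000000 + p_m*0.000000 + p_d*0.000000] = 0.000000
  V(1,+0) = exp(-r*dt) * [p_u*0.027720 + p_m*0.000000 + p_d*0.000000] = 0.004355
  V(1,+1) = exp(-r*dt) * [p_u*0.179203 + p_m*0.027720 + p_d*0.000000] = 0.046575
  V(0,+0) = exp(-r*dt) * [p_u*0.046575 + p_m*0.004355 + p_d*0.000000] = 0.010211


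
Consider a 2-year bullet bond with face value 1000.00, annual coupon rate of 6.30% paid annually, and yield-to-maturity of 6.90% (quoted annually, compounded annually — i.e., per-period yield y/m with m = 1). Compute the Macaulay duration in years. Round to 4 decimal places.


Coupon per period c = face * coupon_rate / m = 63.000000
Periods per year m = 1; per-period yield y/m = 0.069000
Number of cashflows N = 2
Cashflows (t years, CF_t, discount factor 1/(1+y/m)^(m*t), PV):
  t = 1.0000: CF_t = 63.000000, DF = 0.935454, PV = 58.933583
  t = 2.0000: CF_t = 1063.000000, DF = 0.875074, PV = 930.203253
Price P = sum_t PV_t = 989.136836
Macaulay numerator sum_t t * PV_t:
  t * PV_t at t = 1.0000: 58.933583
  t * PV_t at t = 2.0000: 1860.406507
Macaulay duration D = (sum_t t * PV_t) / P = 1919.340089 / 989.136836 = 1.940419

Answer: Macaulay duration = 1.9404 years


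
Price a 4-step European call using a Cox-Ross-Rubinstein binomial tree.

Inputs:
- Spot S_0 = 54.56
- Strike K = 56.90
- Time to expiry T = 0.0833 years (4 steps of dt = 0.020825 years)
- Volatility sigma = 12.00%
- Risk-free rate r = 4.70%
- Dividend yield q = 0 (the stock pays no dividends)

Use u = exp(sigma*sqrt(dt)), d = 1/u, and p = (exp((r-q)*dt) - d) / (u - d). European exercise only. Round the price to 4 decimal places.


Answer: Price = V(0,0) = 0.1181

Derivation:
dt = T/N = 0.020825
u = exp(sigma*sqrt(dt)) = 1.017468; d = 1/u = 0.982832
p = (exp((r-q)*dt) - d) / (u - d) = 0.523944
Discount per step: exp(-r*dt) = 0.999022
Stock lattice S(k, i) with i counting down-moves:
  k=0: S(0,0) = 54.5600
  k=1: S(1,0) = 55.5130; S(1,1) = 53.6233
  k=2: S(2,0) = 56.4827; S(2,1) = 54.5600; S(2,2) = 52.7027
  k=3: S(3,0) = 57.4694; S(3,1) = 55.5130; S(3,2) = 53.6233; S(3,3) = 51.7979
  k=4: S(4,0) = 58.4732; S(4,1) = 56.4827; S(4,2) = 54.5600; S(4,3) = 52.7027; S(4,4) = 50.9086
Terminal payoffs V(N, i) = max(S_T - K, 0):
  V(4,0) = 1.573239; V(4,1) = 0.000000; V(4,2) = 0.000000; V(4,3) = 0.000000; V(4,4) = 0.000000
Backward induction: V(k, i) = exp(-r*dt) * [p * V(k+1, i) + (1-p) * V(k+1, i+1)].
  V(3,0) = exp(-r*dt) * [p*1.573239 + (1-p)*0.000000] = 0.823482
  V(3,1) = exp(-r*dt) * [p*0.000000 + (1-p)*0.000000] = 0.000000
  V(3,2) = exp(-r*dt) * [p*0.000000 + (1-p)*0.000000] = 0.000000
  V(3,3) = exp(-r*dt) * [p*0.000000 + (1-p)*0.000000] = 0.000000
  V(2,0) = exp(-r*dt) * [p*0.823482 + (1-p)*0.000000] = 0.431036
  V(2,1) = exp(-r*dt) * [p*0.000000 + (1-p)*0.000000] = 0.000000
  V(2,2) = exp(-r*dt) * [p*0.000000 + (1-p)*0.000000] = 0.000000
  V(1,0) = exp(-r*dt) * [p*0.431036 + (1-p)*0.000000] = 0.225618
  V(1,1) = exp(-r*dt) * [p*0.000000 + (1-p)*0.000000] = 0.000000
  V(0,0) = exp(-r*dt) * [p*0.225618 + (1-p)*0.000000] = 0.118095


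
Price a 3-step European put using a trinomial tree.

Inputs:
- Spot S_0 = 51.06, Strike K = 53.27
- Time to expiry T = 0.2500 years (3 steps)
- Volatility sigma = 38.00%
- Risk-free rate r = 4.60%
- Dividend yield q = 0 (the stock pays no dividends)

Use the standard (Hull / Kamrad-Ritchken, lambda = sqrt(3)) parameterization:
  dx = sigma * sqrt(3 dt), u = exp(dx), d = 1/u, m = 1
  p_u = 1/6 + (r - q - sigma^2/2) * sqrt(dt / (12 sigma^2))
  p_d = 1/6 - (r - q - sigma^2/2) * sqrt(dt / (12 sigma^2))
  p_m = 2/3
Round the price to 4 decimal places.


dt = T/N = 0.083333; dx = sigma*sqrt(3*dt) = 0.190000
u = exp(dx) = 1.209250; d = 1/u = 0.826959
p_u = 0.160921, p_m = 0.666667, p_d = 0.172412
Discount per step: exp(-r*dt) = 0.996174
Stock lattice S(k, j) with j the centered position index:
  k=0: S(0,+0) = 51.0600
  k=1: S(1,-1) = 42.2245; S(1,+0) = 51.0600; S(1,+1) = 61.7443
  k=2: S(2,-2) = 34.9180; S(2,-1) = 42.2245; S(2,+0) = 51.0600; S(2,+1) = 61.7443; S(2,+2) = 74.6643
  k=3: S(3,-3) = 28.8757; S(3,-2) = 34.9180; S(3,-1) = 42.2245; S(3,+0) = 51.0600; S(3,+1) = 61.7443; S(3,+2) = 74.6643; S(3,+3) = 90.2877
Terminal payoffs V(N, j) = max(K - S_T, 0):
  V(3,-3) = 24.394271; V(3,-2) = 18.352036; V(3,-1) = 11.045467; V(3,+0) = 2.210000; V(3,+1) = 0.000000; V(3,+2) = 0.000000; V(3,+3) = 0.000000
Backward induction: V(k, j) = exp(-r*dt) * [p_u * V(k+1, j+1) + p_m * V(k+1, j) + p_d * V(k+1, j-1)]
  V(2,-2) = exp(-r*dt) * [p_u*11.045467 + p_m*18.352036 + p_d*24.394271] = 18.148309
  V(2,-1) = exp(-r*dt) * [p_u*2.210000 + p_m*11.045467 + p_d*18.352036] = 10.841757
  V(2,+0) = exp(-r*dt) * [p_u*0.000000 + p_m*2.210000 + p_d*11.045467] = 3.364784
  V(2,+1) = exp(-r*dt) * [p_u*0.000000 + p_m*0.000000 + p_d*2.210000] = 0.379573
  V(2,+2) = exp(-r*dt) * [p_u*0.000000 + p_m*0.000000 + p_d*0.000000] = 0.000000
  V(1,-1) = exp(-r*dt) * [p_u*3.364784 + p_m*10.841757 + p_d*18.148309] = 10.856597
  V(1,+0) = exp(-r*dt) * [p_u*0.379573 + p_m*3.364784 + p_d*10.841757] = 4.157555
  V(1,+1) = exp(-r*dt) * [p_u*0.000000 + p_m*0.379573 + p_d*3.364784] = 0.829991
  V(0,+0) = exp(-r*dt) * [p_u*0.829991 + p_m*4.157555 + p_d*10.856597] = 4.758800

Answer: Price = V(0,0) = 4.7588


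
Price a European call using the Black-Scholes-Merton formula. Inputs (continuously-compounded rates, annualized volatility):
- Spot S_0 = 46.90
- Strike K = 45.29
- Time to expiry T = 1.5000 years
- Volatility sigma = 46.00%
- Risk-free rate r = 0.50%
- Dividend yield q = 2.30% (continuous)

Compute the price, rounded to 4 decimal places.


d1 = (ln(S/K) + (r - q + 0.5*sigma^2) * T) / (sigma * sqrt(T)) = 0.29576953
d2 = d1 - sigma * sqrt(T) = -0.26761311
exp(-rT) = 0.99252805; exp(-qT) = 0.96608834
C = S_0 * exp(-qT) * N(d1) - K * exp(-rT) * N(d2)
N(d1) = 0.61629695; N(d2) = 0.39449857
C = 46.9000 * 0.96608834 * 0.61629695 - 45.2900 * 0.99252805 * 0.39449857 = 10.1908

Answer: Price = 10.1908


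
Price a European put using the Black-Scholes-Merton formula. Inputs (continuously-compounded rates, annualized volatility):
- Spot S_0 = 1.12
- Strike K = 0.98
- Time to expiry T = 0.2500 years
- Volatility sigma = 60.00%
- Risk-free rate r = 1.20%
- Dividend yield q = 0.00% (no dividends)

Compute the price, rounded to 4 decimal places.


d1 = (ln(S/K) + (r - q + 0.5*sigma^2) * T) / (sigma * sqrt(T)) = 0.60510464
d2 = d1 - sigma * sqrt(T) = 0.30510464
exp(-rT) = 0.99700450; exp(-qT) = 1.00000000
P = K * exp(-rT) * N(-d2) - S_0 * exp(-qT) * N(-d1)
N(-d1) = 0.27255474; N(-d2) = 0.38014323
P = 0.9800 * 0.99700450 * 0.38014323 - 1.1200 * 1.00000000 * 0.27255474 = 0.0662

Answer: Price = 0.0662


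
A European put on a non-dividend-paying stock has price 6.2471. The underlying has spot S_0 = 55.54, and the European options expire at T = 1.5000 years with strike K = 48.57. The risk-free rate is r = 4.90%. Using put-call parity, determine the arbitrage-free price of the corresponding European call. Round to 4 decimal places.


Put-call parity: C - P = S_0 * exp(-qT) - K * exp(-rT).
S_0 * exp(-qT) = 55.5400 * 1.00000000 = 55.54000000
K * exp(-rT) = 48.5700 * 0.92913615 = 45.12814260
C = P + S*exp(-qT) - K*exp(-rT)
C = 6.2471 + 55.54000000 - 45.12814260 = 16.6590

Answer: Call price = 16.6590


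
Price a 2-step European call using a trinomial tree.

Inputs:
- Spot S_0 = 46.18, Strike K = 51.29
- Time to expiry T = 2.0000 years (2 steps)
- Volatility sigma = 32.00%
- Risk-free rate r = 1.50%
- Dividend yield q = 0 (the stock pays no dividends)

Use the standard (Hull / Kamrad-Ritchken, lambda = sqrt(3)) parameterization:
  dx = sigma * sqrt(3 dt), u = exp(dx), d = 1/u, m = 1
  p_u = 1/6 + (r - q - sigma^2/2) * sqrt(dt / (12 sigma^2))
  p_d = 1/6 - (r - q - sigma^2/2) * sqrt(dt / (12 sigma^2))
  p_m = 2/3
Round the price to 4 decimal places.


dt = T/N = 1.000000; dx = sigma*sqrt(3*dt) = 0.554256
u = exp(dx) = 1.740646; d = 1/u = 0.574499
p_u = 0.134010, p_m = 0.666667, p_d = 0.199323
Discount per step: exp(-r*dt) = 0.985112
Stock lattice S(k, j) with j the centered position index:
  k=0: S(0,+0) = 46.1800
  k=1: S(1,-1) = 26.5304; S(1,+0) = 46.1800; S(1,+1) = 80.3830
  k=2: S(2,-2) = 15.2417; S(2,-1) = 26.5304; S(2,+0) = 46.1800; S(2,+1) = 80.3830; S(2,+2) = 139.9184
Terminal payoffs V(N, j) = max(S_T - K, 0):
  V(2,-2) = 0.000000; V(2,-1) = 0.000000; V(2,+0) = 0.000000; V(2,+1) = 29.093028; V(2,+2) = 88.628390
Backward induction: V(k, j) = exp(-r*dt) * [p_u * V(k+1, j+1) + p_m * V(k+1, j) + p_d * V(k+1, j-1)]
  V(1,-1) = exp(-r*dt) * [p_u*0.000000 + p_m*0.000000 + p_d*0.000000] = 0.000000
  V(1,+0) = exp(-r*dt) * [p_u*29.093028 + p_m*0.000000 + p_d*0.000000] = 3.840720
  V(1,+1) = exp(-r*dt) * [p_u*88.628390 + p_m*29.093028 + p_d*0.000000] = 30.806882
  V(0,+0) = exp(-r*dt) * [p_u*30.806882 + p_m*3.840720 + p_d*0.000000] = 6.589334

Answer: Price = V(0,0) = 6.5893


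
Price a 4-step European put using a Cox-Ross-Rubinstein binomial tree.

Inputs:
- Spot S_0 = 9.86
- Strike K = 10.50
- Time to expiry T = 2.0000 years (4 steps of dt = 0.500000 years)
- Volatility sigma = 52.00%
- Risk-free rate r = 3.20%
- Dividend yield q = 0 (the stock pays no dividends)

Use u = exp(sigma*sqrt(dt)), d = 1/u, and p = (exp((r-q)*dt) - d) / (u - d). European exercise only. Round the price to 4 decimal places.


Answer: Price = V(0,0) = 2.7512

Derivation:
dt = T/N = 0.500000
u = exp(sigma*sqrt(dt)) = 1.444402; d = 1/u = 0.692328
p = (exp((r-q)*dt) - d) / (u - d) = 0.430544
Discount per step: exp(-r*dt) = 0.984127
Stock lattice S(k, i) with i counting down-moves:
  k=0: S(0,0) = 9.8600
  k=1: S(1,0) = 14.2418; S(1,1) = 6.8264
  k=2: S(2,0) = 20.5709; S(2,1) = 9.8600; S(2,2) = 4.7261
  k=3: S(3,0) = 29.7126; S(3,1) = 14.2418; S(3,2) = 6.8264; S(3,3) = 3.2720
  k=4: S(4,0) = 42.9170; S(4,1) = 20.5709; S(4,2) = 9.8600; S(4,3) = 4.7261; S(4,4) = 2.2653
Terminal payoffs V(N, i) = max(K - S_T, 0):
  V(4,0) = 0.000000; V(4,1) = 0.000000; V(4,2) = 0.640000; V(4,3) = 5.773925; V(4,4) = 8.234707
Backward induction: V(k, i) = exp(-r*dt) * [p * V(k+1, i) + (1-p) * V(k+1, i+1)].
  V(3,0) = exp(-r*dt) * [p*0.000000 + (1-p)*0.000000] = 0.000000
  V(3,1) = exp(-r*dt) * [p*0.000000 + (1-p)*0.640000] = 0.358667
  V(3,2) = exp(-r*dt) * [p*0.640000 + (1-p)*5.773925] = 3.506983
  V(3,3) = exp(-r*dt) * [p*5.773925 + (1-p)*8.234707] = 7.061343
  V(2,0) = exp(-r*dt) * [p*0.000000 + (1-p)*0.358667] = 0.201003
  V(2,1) = exp(-r*dt) * [p*0.358667 + (1-p)*3.506983] = 2.117346
  V(2,2) = exp(-r*dt) * [p*3.506983 + (1-p)*7.061343] = 5.443244
  V(1,0) = exp(-r*dt) * [p*0.201003 + (1-p)*2.117346] = 1.271765
  V(1,1) = exp(-r*dt) * [p*2.117346 + (1-p)*5.443244] = 3.947630
  V(0,0) = exp(-r*dt) * [p*1.271765 + (1-p)*3.947630] = 2.751181


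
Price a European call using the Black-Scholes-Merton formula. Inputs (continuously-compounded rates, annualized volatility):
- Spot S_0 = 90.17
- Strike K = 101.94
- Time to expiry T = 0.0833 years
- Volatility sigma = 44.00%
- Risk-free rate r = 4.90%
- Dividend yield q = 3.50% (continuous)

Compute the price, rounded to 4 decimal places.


d1 = (ln(S/K) + (r - q + 0.5*sigma^2) * T) / (sigma * sqrt(T)) = -0.89342870
d2 = d1 - sigma * sqrt(T) = -1.02042035
exp(-rT) = 0.99592662; exp(-qT) = 0.99708875
C = S_0 * exp(-qT) * N(d1) - K * exp(-rT) * N(d2)
N(d1) = 0.18581382; N(d2) = 0.15376457
C = 90.1700 * 0.99708875 * 0.18581382 - 101.9400 * 0.99592662 * 0.15376457 = 1.0951

Answer: Price = 1.0951


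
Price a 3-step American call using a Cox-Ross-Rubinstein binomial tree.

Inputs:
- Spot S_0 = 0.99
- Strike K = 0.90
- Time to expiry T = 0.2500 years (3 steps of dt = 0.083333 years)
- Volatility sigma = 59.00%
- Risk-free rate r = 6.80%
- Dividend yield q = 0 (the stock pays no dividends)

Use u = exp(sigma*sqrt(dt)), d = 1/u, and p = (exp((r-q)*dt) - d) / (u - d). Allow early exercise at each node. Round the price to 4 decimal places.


Answer: Price = V(0,0) = 0.1741

Derivation:
dt = T/N = 0.083333
u = exp(sigma*sqrt(dt)) = 1.185682; d = 1/u = 0.843396
p = (exp((r-q)*dt) - d) / (u - d) = 0.474125
Discount per step: exp(-r*dt) = 0.994349
Stock lattice S(k, i) with i counting down-moves:
  k=0: S(0,0) = 0.9900
  k=1: S(1,0) = 1.1738; S(1,1) = 0.8350
  k=2: S(2,0) = 1.3918; S(2,1) = 0.9900; S(2,2) = 0.7042
  k=3: S(3,0) = 1.6502; S(3,1) = 1.1738; S(3,2) = 0.8350; S(3,3) = 0.5939
Terminal payoffs V(N, i) = max(S_T - K, 0):
  V(3,0) = 0.750213; V(3,1) = 0.273825; V(3,2) = 0.000000; V(3,3) = 0.000000
Backward induction: V(k, i) = exp(-r*dt) * [p * V(k+1, i) + (1-p) * V(k+1, i+1)]; then take max(V_cont, immediate exercise) for American.
  V(2,0) = exp(-r*dt) * [p*0.750213 + (1-p)*0.273825] = 0.496870; exercise = 0.491784; V(2,0) = max -> 0.496870
  V(2,1) = exp(-r*dt) * [p*0.273825 + (1-p)*0.000000] = 0.129094; exercise = 0.090000; V(2,1) = max -> 0.129094
  V(2,2) = exp(-r*dt) * [p*0.000000 + (1-p)*0.000000] = 0.000000; exercise = 0.000000; V(2,2) = max -> 0.000000
  V(1,0) = exp(-r*dt) * [p*0.496870 + (1-p)*0.129094] = 0.301751; exercise = 0.273825; V(1,0) = max -> 0.301751
  V(1,1) = exp(-r*dt) * [p*0.129094 + (1-p)*0.000000] = 0.060861; exercise = 0.000000; V(1,1) = max -> 0.060861
  V(0,0) = exp(-r*dt) * [p*0.301751 + (1-p)*0.060861] = 0.174084; exercise = 0.090000; V(0,0) = max -> 0.174084


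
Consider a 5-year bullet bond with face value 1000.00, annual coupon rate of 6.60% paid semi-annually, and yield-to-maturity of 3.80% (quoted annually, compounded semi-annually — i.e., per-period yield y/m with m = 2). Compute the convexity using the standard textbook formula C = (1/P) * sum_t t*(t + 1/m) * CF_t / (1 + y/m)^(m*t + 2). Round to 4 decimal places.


Answer: Convexity = 22.1624

Derivation:
Coupon per period c = face * coupon_rate / m = 33.000000
Periods per year m = 2; per-period yield y/m = 0.019000
Number of cashflows N = 10
Cashflows (t years, CF_t, discount factor 1/(1+y/m)^(m*t), PV):
  t = 0.5000: CF_t = 33.000000, DF = 0.981354, PV = 32.384691
  t = 1.0000: CF_t = 33.000000, DF = 0.963056, PV = 31.780855
  t = 1.5000: CF_t = 33.000000, DF = 0.945099, PV = 31.188277
  t = 2.0000: CF_t = 33.000000, DF = 0.927477, PV = 30.606749
  t = 2.5000: CF_t = 33.000000, DF = 0.910184, PV = 30.036064
  t = 3.0000: CF_t = 33.000000, DF = 0.893213, PV = 29.476020
  t = 3.5000: CF_t = 33.000000, DF = 0.876558, PV = 28.926418
  t = 4.0000: CF_t = 33.000000, DF = 0.860214, PV = 28.387063
  t = 4.5000: CF_t = 33.000000, DF = 0.844175, PV = 27.857766
  t = 5.0000: CF_t = 1033.000000, DF = 0.828434, PV = 855.772805
Price P = sum_t PV_t = 1126.416708
Convexity numerator sum_t t*(t + 1/m) * CF_t / (1+y/m)^(m*t + 2):
  t = 0.5000: term = 15.594139
  t = 1.0000: term = 45.910124
  t = 1.5000: term = 90.108192
  t = 2.0000: term = 147.380098
  t = 2.5000: term = 216.948132
  t = 3.0000: term = 298.064166
  t = 3.5000: term = 390.008722
  t = 4.0000: term = 492.090074
  t = 4.5000: term = 603.643368
  t = 5.0000: term = 22664.325942
Convexity = (1/P) * sum = 24964.072956 / 1126.416708 = 22.162378


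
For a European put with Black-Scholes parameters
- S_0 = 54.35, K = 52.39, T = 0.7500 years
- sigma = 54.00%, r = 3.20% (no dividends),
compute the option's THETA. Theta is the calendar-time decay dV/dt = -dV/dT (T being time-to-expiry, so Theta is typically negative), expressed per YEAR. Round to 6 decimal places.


d1 = 0.3636855083; d2 = -0.1039682098
phi(d1) = 0.3734123001; exp(-qT) = 1.0000000000; exp(-rT) = 0.9762857098
Theta = -S*exp(-qT)*phi(d1)*sigma/(2*sqrt(T)) + r*K*exp(-rT)*N(-d2) - q*S*exp(-qT)*N(-d1)
N(-d1) = 0.3580464330; N(-d2) = 0.5414027116; sqrt(T) = 0.8660254038
Term 1 = -54.3500 * 1.0000000000 * 0.3734123001 * 0.5400 / (2 * 0.8660254038) = -6.3273418698
Term 2 = 0.0320 * 52.3900 * 0.9762857098 * 0.5414027116 = 0.8861265230
Term 3 = 0 (no dividend yield, q = 0)
Theta = -6.3273418698 + (0.8861265230) + (0.0000000000) = -5.441215

Answer: Theta = -5.441215


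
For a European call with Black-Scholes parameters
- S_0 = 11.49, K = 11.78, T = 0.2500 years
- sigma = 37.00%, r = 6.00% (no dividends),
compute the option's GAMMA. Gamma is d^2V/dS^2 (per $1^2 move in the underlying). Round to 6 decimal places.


d1 = 0.0388454791; d2 = -0.1461545209
phi(d1) = 0.3986413977; exp(-qT) = 1.0000000000; exp(-rT) = 0.9851119396
Gamma = exp(-qT) * phi(d1) / (S * sigma * sqrt(T)) = 1.0000000000 * 0.3986413977 / (11.4900 * 0.3700 * 0.5000000000) = 0.187539

Answer: Gamma = 0.187539


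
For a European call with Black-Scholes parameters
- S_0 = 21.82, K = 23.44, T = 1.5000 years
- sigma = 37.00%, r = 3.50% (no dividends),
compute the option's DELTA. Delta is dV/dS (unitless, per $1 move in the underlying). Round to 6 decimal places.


Answer: Delta = 0.573147

Derivation:
d1 = 0.1843914436; d2 = -0.2687641588
phi(d1) = 0.3922175434; exp(-qT) = 1.0000000000; exp(-rT) = 0.9488543211
N(d1) = 0.5731468091
Delta = exp(-qT) * N(d1) = 1.0000000000 * 0.5731468091 = 0.573147


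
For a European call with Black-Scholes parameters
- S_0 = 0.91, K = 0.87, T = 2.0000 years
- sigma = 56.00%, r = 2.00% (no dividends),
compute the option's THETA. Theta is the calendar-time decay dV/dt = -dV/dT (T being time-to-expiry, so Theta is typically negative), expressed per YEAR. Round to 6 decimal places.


d1 = 0.5032471232; d2 = -0.2887124717
phi(d1) = 0.3514923377; exp(-qT) = 1.0000000000; exp(-rT) = 0.9607894392
Theta = -S*exp(-qT)*phi(d1)*sigma/(2*sqrt(T)) - r*K*exp(-rT)*N(d2) + q*S*exp(-qT)*N(d1)
N(d1) = 0.6926047312; N(d2) = 0.3864007090; sqrt(T) = 1.4142135624
Term 1 = -0.9100 * 1.0000000000 * 0.3514923377 * 0.5600 / (2 * 1.4142135624) = -0.0633286584
Term 2 = -0.0200 * 0.8700 * 0.9607894392 * 0.3864007090 = -0.0064597451
Term 3 = 0 (no dividend yield, q = 0)
Theta = -0.0633286584 + (-0.0064597451) + (0.0000000000) = -0.069788

Answer: Theta = -0.069788


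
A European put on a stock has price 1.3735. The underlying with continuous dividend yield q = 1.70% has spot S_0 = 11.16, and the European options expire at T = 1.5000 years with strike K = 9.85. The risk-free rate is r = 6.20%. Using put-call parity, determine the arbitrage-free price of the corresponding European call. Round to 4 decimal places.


Put-call parity: C - P = S_0 * exp(-qT) - K * exp(-rT).
S_0 * exp(-qT) = 11.1600 * 0.97482238 = 10.87901775
K * exp(-rT) = 9.8500 * 0.91119350 = 8.97525598
C = P + S*exp(-qT) - K*exp(-rT)
C = 1.3735 + 10.87901775 - 8.97525598 = 3.2773

Answer: Call price = 3.2773


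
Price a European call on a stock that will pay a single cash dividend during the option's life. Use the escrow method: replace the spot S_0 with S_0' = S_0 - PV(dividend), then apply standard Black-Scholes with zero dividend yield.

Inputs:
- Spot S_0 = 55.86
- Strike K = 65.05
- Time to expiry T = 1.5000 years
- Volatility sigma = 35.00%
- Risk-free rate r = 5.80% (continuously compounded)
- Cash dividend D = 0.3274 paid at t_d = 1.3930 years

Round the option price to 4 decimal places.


PV(D) = D * exp(-r * t_d) = 0.3274 * 0.92238368 = 0.30198842
S_0' = S_0 - PV(D) = 55.8600 - 0.30198842 = 55.55801158
d1 = (ln(S_0'/K) + (r + sigma^2/2)*T) / (sigma*sqrt(T)) = 0.04933161
d2 = d1 - sigma*sqrt(T) = -0.37932909
exp(-rT) = 0.91667710
N(d1) = 0.51967249; N(d2) = 0.35222175
C = S_0' * N(d1) - K * exp(-rT) * N(d2) = 55.55801158 * 0.51967249 - 65.0500 * 0.91667710 * 0.35222175 = 7.8690

Answer: Price = 7.8690


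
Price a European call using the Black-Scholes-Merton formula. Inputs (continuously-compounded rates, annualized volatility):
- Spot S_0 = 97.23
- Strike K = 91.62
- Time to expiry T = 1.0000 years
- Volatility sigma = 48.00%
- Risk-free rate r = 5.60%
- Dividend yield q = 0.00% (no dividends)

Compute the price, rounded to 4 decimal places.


Answer: Price = 23.2277

Derivation:
d1 = (ln(S/K) + (r - q + 0.5*sigma^2) * T) / (sigma * sqrt(T)) = 0.48047858
d2 = d1 - sigma * sqrt(T) = 0.00047858
exp(-rT) = 0.94553914; exp(-qT) = 1.00000000
C = S_0 * exp(-qT) * N(d1) - K * exp(-rT) * N(d2)
N(d1) = 0.68455643; N(d2) = 0.50019092
C = 97.2300 * 1.00000000 * 0.68455643 - 91.6200 * 0.94553914 * 0.50019092 = 23.2277


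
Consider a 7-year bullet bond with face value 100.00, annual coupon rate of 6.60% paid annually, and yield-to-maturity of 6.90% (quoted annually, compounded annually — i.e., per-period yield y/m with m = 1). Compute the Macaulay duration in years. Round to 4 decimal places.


Coupon per period c = face * coupon_rate / m = 6.600000
Periods per year m = 1; per-period yield y/m = 0.069000
Number of cashflows N = 7
Cashflows (t years, CF_t, discount factor 1/(1+y/m)^(m*t), PV):
  t = 1.0000: CF_t = 6.600000, DF = 0.935454, PV = 6.173994
  t = 2.0000: CF_t = 6.600000, DF = 0.875074, PV = 5.775486
  t = 3.0000: CF_t = 6.600000, DF = 0.818591, PV = 5.402700
  t = 4.0000: CF_t = 6.600000, DF = 0.765754, PV = 5.053975
  t = 5.0000: CF_t = 6.600000, DF = 0.716327, PV = 4.727760
  t = 6.0000: CF_t = 6.600000, DF = 0.670091, PV = 4.422600
  t = 7.0000: CF_t = 106.600000, DF = 0.626839, PV = 66.821046
Price P = sum_t PV_t = 98.377561
Macaulay numerator sum_t t * PV_t:
  t * PV_t at t = 1.0000: 6.173994
  t * PV_t at t = 2.0000: 11.550972
  t * PV_t at t = 3.0000: 16.208099
  t * PV_t at t = 4.0000: 20.215901
  t * PV_t at t = 5.0000: 23.638799
  t * PV_t at t = 6.0000: 26.535603
  t * PV_t at t = 7.0000: 467.747320
Macaulay duration D = (sum_t t * PV_t) / P = 572.070688 / 98.377561 = 5.815053

Answer: Macaulay duration = 5.8151 years


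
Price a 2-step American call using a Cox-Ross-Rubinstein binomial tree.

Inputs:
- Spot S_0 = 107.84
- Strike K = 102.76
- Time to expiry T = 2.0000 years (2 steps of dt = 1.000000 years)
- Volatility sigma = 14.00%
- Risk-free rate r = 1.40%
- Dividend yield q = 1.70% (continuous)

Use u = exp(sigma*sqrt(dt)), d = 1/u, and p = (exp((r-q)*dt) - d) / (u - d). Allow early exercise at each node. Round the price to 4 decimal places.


dt = T/N = 1.000000
u = exp(sigma*sqrt(dt)) = 1.150274; d = 1/u = 0.869358
p = (exp((r-q)*dt) - d) / (u - d) = 0.454394
Discount per step: exp(-r*dt) = 0.986098
Stock lattice S(k, i) with i counting down-moves:
  k=0: S(0,0) = 107.8400
  k=1: S(1,0) = 124.0455; S(1,1) = 93.7516
  k=2: S(2,0) = 142.6863; S(2,1) = 107.8400; S(2,2) = 81.5037
Terminal payoffs V(N, i) = max(S_T - K, 0):
  V(2,0) = 39.926319; V(2,1) = 5.080000; V(2,2) = 0.000000
Backward induction: V(k, i) = exp(-r*dt) * [p * V(k+1, i) + (1-p) * V(k+1, i+1)]; then take max(V_cont, immediate exercise) for American.
  V(1,0) = exp(-r*dt) * [p*39.926319 + (1-p)*5.080000] = 20.623192; exercise = 21.285526; V(1,0) = max -> 21.285526
  V(1,1) = exp(-r*dt) * [p*5.080000 + (1-p)*0.000000] = 2.276229; exercise = 0.000000; V(1,1) = max -> 2.276229
  V(0,0) = exp(-r*dt) * [p*21.285526 + (1-p)*2.276229] = 10.762203; exercise = 5.080000; V(0,0) = max -> 10.762203

Answer: Price = V(0,0) = 10.7622


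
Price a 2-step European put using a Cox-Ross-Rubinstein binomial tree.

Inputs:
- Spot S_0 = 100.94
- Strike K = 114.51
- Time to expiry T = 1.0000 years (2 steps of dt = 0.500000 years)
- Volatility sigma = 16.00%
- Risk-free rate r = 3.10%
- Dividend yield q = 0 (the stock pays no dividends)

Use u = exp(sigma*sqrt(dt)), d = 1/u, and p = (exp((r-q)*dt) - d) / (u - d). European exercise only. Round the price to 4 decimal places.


dt = T/N = 0.500000
u = exp(sigma*sqrt(dt)) = 1.119785; d = 1/u = 0.893028
p = (exp((r-q)*dt) - d) / (u - d) = 0.540633
Discount per step: exp(-r*dt) = 0.984620
Stock lattice S(k, i) with i counting down-moves:
  k=0: S(0,0) = 100.9400
  k=1: S(1,0) = 113.0311; S(1,1) = 90.1423
  k=2: S(2,0) = 126.5706; S(2,1) = 100.9400; S(2,2) = 80.4996
Terminal payoffs V(N, i) = max(K - S_T, 0):
  V(2,0) = 0.000000; V(2,1) = 13.570000; V(2,2) = 34.010408
Backward induction: V(k, i) = exp(-r*dt) * [p * V(k+1, i) + (1-p) * V(k+1, i+1)].
  V(1,0) = exp(-r*dt) * [p*0.000000 + (1-p)*13.570000] = 6.137729
  V(1,1) = exp(-r*dt) * [p*13.570000 + (1-p)*34.010408] = 22.606510
  V(0,0) = exp(-r*dt) * [p*6.137729 + (1-p)*22.606510] = 13.492179

Answer: Price = V(0,0) = 13.4922


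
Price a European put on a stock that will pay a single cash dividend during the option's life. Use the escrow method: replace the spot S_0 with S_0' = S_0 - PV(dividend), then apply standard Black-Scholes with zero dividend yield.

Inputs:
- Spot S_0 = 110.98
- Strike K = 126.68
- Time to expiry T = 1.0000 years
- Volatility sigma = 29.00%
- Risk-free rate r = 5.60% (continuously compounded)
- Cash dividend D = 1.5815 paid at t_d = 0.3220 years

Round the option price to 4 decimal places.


Answer: Price = 19.0216

Derivation:
PV(D) = D * exp(-r * t_d) = 1.5815 * 0.98212960 = 1.55323797
S_0' = S_0 - PV(D) = 110.9800 - 1.55323797 = 109.42676203
d1 = (ln(S_0'/K) + (r + sigma^2/2)*T) / (sigma*sqrt(T)) = -0.16675426
d2 = d1 - sigma*sqrt(T) = -0.45675426
exp(-rT) = 0.94553914
N(-d1) = 0.56621830; N(-d2) = 0.67607616
P = K * exp(-rT) * N(-d2) - S_0' * N(-d1) = 126.6800 * 0.94553914 * 0.67607616 - 109.42676203 * 0.56621830 = 19.0216


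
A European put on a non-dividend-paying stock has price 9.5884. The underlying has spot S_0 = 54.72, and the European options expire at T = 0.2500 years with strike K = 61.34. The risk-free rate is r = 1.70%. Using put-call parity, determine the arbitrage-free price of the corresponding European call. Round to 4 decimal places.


Answer: Call price = 3.2285

Derivation:
Put-call parity: C - P = S_0 * exp(-qT) - K * exp(-rT).
S_0 * exp(-qT) = 54.7200 * 1.00000000 = 54.72000000
K * exp(-rT) = 61.3400 * 0.99575902 = 61.07985819
C = P + S*exp(-qT) - K*exp(-rT)
C = 9.5884 + 54.72000000 - 61.07985819 = 3.2285


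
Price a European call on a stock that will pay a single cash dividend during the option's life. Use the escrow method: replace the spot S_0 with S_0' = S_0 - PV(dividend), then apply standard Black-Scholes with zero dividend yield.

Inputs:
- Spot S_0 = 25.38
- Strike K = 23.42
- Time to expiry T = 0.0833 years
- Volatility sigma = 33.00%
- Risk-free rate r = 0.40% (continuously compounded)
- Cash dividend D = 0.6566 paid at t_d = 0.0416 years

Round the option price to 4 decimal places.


Answer: Price = 1.7153

Derivation:
PV(D) = D * exp(-r * t_d) = 0.6566 * 0.99983361 = 0.65649075
S_0' = S_0 - PV(D) = 25.3800 - 0.65649075 = 24.72350925
d1 = (ln(S_0'/K) + (r + sigma^2/2)*T) / (sigma*sqrt(T)) = 0.61981091
d2 = d1 - sigma*sqrt(T) = 0.52456717
exp(-rT) = 0.99966686
N(d1) = 0.73230886; N(d2) = 0.70005794
C = S_0' * N(d1) - K * exp(-rT) * N(d2) = 24.72350925 * 0.73230886 - 23.4200 * 0.99966686 * 0.70005794 = 1.7153
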